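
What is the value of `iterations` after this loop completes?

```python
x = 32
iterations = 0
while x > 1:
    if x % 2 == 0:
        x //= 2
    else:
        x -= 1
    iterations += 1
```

Steps to reduce 32 to 1
`iterations` takes the values: 0 → 1 → 2 → 3 → 4 → 5

Answer: 5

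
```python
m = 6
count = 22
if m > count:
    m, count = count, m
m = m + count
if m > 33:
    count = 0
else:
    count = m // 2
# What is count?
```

Trace:
`m = 6` → m = 6
`count = 22` → count = 22
`if m > count: ...` → m > count is False → no variable changes
`m = m + count` → m = 28
`if m > 33: ...` → m > 33 is False, take else branch → count = 14
So count = 14

Answer: 14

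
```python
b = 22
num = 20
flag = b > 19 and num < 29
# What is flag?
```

Trace:
`b = 22` → b = 22
`num = 20` → num = 20
`flag = b > 19 and num < 29` → flag = True
So flag = True

Answer: True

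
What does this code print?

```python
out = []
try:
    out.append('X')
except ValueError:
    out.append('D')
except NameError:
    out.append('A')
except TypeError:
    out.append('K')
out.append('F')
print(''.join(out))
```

Execution trace: 'X' (try body, no exception) → 'F' (after the try/except). Output: XF

Answer: XF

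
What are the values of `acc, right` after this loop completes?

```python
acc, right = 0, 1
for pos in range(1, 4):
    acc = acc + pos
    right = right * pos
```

Sum and factorial of 1 to 3
`acc, right` takes the values: (0, 1) → (1, 1) → (3, 1) → (3, 2) → (6, 2) → (6, 6)

Answer: 6, 6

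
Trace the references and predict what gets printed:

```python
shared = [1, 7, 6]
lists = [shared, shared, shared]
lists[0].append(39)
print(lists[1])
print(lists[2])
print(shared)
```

Key concept: list of same reference.
Step by step:
`shared = [1, 7, 6]` → shared = [1, 7, 6]
`lists = [shared, shared, shared]` → lists = [[1, 7, 6], [1, 7, 6], [1, 7, 6]]
`lists[0].append(39)` → shared = [1, 7, 6, 39]; lists = [[1, 7, 6, 39], [1, 7, 6, 39], [1, 7, 6, 39]]
`print(lists[1])` → prints [1, 7, 6, 39]
`print(lists[2])` → prints [1, 7, 6, 39]
`print(shared)` → prints [1, 7, 6, 39]

Answer:
[1, 7, 6, 39]
[1, 7, 6, 39]
[1, 7, 6, 39]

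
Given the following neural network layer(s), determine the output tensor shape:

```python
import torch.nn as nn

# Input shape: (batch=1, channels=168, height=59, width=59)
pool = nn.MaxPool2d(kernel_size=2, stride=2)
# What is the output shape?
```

Input: (1, 168, 59, 59) -> Output: (1, 168, 29, 29)

Answer: (1, 168, 29, 29)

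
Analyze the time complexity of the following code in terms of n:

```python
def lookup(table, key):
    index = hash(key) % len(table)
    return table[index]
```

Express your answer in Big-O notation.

This is Hash table lookup (average case). Time complexity: O(1).

Answer: O(1)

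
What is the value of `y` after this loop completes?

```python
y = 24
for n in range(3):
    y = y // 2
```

Halve 3 times: 24 // 2^3 = 3
`y` takes the values: 24 → 12 → 6 → 3

Answer: 3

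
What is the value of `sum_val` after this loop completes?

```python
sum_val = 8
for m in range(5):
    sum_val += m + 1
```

Start at 8, add 1 to 5 = 23
`sum_val` takes the values: 8 → 9 → 11 → 14 → 18 → 23

Answer: 23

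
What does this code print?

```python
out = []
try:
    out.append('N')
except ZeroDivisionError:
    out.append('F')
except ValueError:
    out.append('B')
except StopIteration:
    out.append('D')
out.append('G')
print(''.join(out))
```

Execution trace: 'N' (try body, no exception) → 'G' (after the try/except). Output: NG

Answer: NG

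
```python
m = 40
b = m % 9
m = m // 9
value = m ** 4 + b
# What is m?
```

Trace:
`m = 40` → m = 40
`b = m % 9` → b = 4
`m = m // 9` → m = 4
`value = m ** 4 + b` → value = 260
So m = 4

Answer: 4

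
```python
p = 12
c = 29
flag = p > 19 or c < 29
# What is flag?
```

Trace:
`p = 12` → p = 12
`c = 29` → c = 29
`flag = p > 19 or c < 29` → flag = False
So flag = False

Answer: False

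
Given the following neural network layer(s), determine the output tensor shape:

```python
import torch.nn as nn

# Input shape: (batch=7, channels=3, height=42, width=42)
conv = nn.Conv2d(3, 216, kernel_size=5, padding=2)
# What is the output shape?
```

Input: (7, 3, 42, 42) -> Output: (7, 216, 42, 42)

Answer: (7, 216, 42, 42)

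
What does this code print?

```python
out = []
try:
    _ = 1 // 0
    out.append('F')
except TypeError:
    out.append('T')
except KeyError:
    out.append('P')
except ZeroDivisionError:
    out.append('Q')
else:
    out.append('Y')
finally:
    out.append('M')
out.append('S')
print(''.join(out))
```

Execution trace: 'Q' (except ZeroDivisionError) → 'M' (finally) → 'S' (after the try/except). Output: QMS

Answer: QMS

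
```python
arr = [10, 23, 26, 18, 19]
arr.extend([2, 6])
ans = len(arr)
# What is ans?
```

Trace:
`arr = [10, 23, 26, 18, 19]` → arr = [10, 23, 26, 18, 19]
`arr.extend([2, 6])` → arr = [10, 23, 26, 18, 19, 2, 6]
`ans = len(arr)` → ans = 7
So ans = 7

Answer: 7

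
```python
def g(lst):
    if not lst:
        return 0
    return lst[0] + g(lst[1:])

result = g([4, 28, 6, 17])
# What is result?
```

4 + 28 + 6 + 17 + 0 = 55

Answer: 55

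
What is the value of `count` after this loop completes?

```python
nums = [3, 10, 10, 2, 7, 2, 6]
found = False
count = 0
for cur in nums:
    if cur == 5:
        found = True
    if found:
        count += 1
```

Count elements after first 5 in [3, 10, 10, 2, 7, 2, 6]
`count` takes the values: 0

Answer: 0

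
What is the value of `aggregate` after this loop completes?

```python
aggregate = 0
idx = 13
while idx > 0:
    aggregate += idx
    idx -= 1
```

Sum 13 down to 1
`aggregate` takes the values: 0 → 13 → 25 → 36 → 46 → 55 → 63 → 70 → 76 → 81 → 85 → 88 → 90 → 91

Answer: 91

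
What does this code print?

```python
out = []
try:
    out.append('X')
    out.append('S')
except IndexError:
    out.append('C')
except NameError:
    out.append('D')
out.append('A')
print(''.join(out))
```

Execution trace: 'X' (try body) → 'S' (try body, no exception) → 'A' (after the try/except). Output: XSA

Answer: XSA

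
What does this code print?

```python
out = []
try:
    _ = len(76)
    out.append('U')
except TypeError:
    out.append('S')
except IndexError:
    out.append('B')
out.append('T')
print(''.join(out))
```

Execution trace: 'S' (except TypeError) → 'T' (after the try/except). Output: ST

Answer: ST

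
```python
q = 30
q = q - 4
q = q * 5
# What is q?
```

Trace:
`q = 30` → q = 30
`q = q - 4` → q = 26
`q = q * 5` → q = 130
So q = 130

Answer: 130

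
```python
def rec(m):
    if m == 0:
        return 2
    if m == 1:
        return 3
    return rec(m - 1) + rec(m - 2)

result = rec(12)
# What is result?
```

Build up from base cases: rec(0)=2, rec(1)=3, rec(2)=5, rec(3)=8, rec(4)=13, rec(5)=21, rec(6)=34, ..., rec(12)=610

Answer: 610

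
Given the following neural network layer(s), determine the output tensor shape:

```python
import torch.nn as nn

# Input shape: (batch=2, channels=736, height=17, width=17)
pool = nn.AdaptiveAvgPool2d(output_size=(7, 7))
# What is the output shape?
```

Input: (2, 736, 17, 17) -> Output: (2, 736, 7, 7)

Answer: (2, 736, 7, 7)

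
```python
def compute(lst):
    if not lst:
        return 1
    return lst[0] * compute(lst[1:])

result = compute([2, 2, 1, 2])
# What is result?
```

Product over [2, 2, 1, 2] = 2 * 2 * 1 * 2 = 8

Answer: 8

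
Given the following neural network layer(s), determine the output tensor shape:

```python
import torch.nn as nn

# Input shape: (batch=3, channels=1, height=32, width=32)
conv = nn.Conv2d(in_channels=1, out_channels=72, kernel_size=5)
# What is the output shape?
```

Input: (3, 1, 32, 32) -> Output: (3, 72, 28, 28)

Answer: (3, 72, 28, 28)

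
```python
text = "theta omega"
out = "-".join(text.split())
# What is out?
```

Trace:
`text = "theta omega"` → text = 'theta omega'
`out = "-".join(text.split())` → out = 'theta-omega'
So out = 'theta-omega'

Answer: 'theta-omega'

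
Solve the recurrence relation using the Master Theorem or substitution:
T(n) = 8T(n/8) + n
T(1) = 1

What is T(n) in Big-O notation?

By Master Theorem: a=8, b=8, f(n)=n. Since log_8(8) = 1 and f(n) = Θ(n^1), Case 2 applies. T(n) = O(n log n).

Answer: O(n log n)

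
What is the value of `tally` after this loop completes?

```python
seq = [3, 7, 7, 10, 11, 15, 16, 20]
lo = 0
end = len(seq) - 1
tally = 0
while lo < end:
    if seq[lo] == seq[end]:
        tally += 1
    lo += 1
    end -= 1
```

Count matching pairs from ends
`tally` takes the values: 0

Answer: 0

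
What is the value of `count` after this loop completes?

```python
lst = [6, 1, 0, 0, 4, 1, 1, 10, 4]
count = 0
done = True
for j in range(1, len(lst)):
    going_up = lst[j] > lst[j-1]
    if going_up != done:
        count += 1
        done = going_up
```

Count direction changes in [6, 1, 0, 0, 4, 1, 1, 10, 4]
`count` takes the values: 0 → 1 → 2 → 3 → 4 → 5

Answer: 5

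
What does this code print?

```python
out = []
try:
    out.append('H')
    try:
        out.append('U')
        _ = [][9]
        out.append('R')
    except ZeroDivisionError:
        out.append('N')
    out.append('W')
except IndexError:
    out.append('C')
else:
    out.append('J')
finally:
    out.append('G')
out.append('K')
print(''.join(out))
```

Execution trace: 'H' (try body) → 'U' (inner try body) → 'C' (except IndexError) → 'G' (finally) → 'K' (after the try/except). Output: HUCGK

Answer: HUCGK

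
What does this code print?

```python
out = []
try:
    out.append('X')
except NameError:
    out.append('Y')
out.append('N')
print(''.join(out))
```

Execution trace: 'X' (try body, no exception) → 'N' (after the try/except). Output: XN

Answer: XN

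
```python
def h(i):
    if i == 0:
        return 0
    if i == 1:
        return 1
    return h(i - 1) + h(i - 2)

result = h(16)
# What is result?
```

Build up from base cases: h(0)=0, h(1)=1, h(2)=1, h(3)=2, h(4)=3, h(5)=5, h(6)=8, ..., h(16)=987

Answer: 987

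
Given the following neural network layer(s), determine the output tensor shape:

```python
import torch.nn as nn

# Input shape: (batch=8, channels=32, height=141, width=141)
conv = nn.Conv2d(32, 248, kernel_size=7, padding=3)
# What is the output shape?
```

Input: (8, 32, 141, 141) -> Output: (8, 248, 141, 141)

Answer: (8, 248, 141, 141)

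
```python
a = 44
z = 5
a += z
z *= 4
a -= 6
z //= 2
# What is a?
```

Trace:
`a = 44` → a = 44
`z = 5` → z = 5
`a += z` → a = 49
`z *= 4` → z = 20
`a -= 6` → a = 43
`z //= 2` → z = 10
So a = 43

Answer: 43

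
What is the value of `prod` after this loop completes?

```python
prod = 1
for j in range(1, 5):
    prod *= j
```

4! = 24
`prod` takes the values: 1 → 2 → 6 → 24

Answer: 24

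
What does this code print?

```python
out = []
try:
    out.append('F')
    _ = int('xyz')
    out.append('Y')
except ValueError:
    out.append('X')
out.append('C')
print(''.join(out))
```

Execution trace: 'F' (try body) → 'X' (except ValueError) → 'C' (after the try/except). Output: FXC

Answer: FXC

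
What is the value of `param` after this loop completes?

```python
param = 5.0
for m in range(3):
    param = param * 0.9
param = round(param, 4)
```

Exponential decay: 5.0 * 0.9^3
`param` takes the values: 5.0 → 4.5 → 4.05 → 3.645

Answer: 3.645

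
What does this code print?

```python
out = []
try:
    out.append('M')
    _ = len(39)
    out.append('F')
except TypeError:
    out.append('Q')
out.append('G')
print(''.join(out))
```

Execution trace: 'M' (try body) → 'Q' (except TypeError) → 'G' (after the try/except). Output: MQG

Answer: MQG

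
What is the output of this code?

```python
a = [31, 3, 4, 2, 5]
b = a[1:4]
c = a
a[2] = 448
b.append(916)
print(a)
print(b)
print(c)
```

Key concept: slice vs alias.
Step by step:
`a = [31, 3, 4, 2, 5]` → a = [31, 3, 4, 2, 5]
`b = a[1:4]` → b = [3, 4, 2]
`c = a` → c = [31, 3, 4, 2, 5] (same object as a)
`a[2] = 448` → a = [31, 3, 448, 2, 5] (same object as c); c = [31, 3, 448, 2, 5] (same object as a)
`b.append(916)` → b = [3, 4, 2, 916]
`print(a)` → prints [31, 3, 448, 2, 5]
`print(b)` → prints [3, 4, 2, 916]
`print(c)` → prints [31, 3, 448, 2, 5]

Answer:
[31, 3, 448, 2, 5]
[3, 4, 2, 916]
[31, 3, 448, 2, 5]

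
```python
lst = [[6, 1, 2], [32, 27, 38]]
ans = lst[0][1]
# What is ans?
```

Trace:
`lst = [[6, 1, 2], [32, 27, 38]]` → lst = [[6, 1, 2], [32, 27, 38]]
`ans = lst[0][1]` → ans = 1
So ans = 1

Answer: 1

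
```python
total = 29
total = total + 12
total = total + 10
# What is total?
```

Trace:
`total = 29` → total = 29
`total = total + 12` → total = 41
`total = total + 10` → total = 51
So total = 51

Answer: 51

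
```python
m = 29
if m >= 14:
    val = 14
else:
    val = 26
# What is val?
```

Trace:
`m = 29` → m = 29
`if m >= 14: ...` → m >= 14 is True → val = 14
So val = 14

Answer: 14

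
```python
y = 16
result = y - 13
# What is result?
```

Trace:
`y = 16` → y = 16
`result = y - 13` → result = 3
So result = 3

Answer: 3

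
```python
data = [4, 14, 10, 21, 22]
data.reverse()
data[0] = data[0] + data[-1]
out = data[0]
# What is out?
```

Trace:
`data = [4, 14, 10, 21, 22]` → data = [4, 14, 10, 21, 22]
`data.reverse()` → data = [22, 21, 10, 14, 4]
`data[0] = data[0] + data[-1]` → data = [26, 21, 10, 14, 4]
`out = data[0]` → out = 26
So out = 26

Answer: 26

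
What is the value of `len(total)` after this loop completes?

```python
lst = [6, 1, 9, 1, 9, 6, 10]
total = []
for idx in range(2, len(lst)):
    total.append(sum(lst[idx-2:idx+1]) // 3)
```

Number of 3-element averages
`total` takes the values: [] → [5] → [5, 3] → [5, 3, 6] → [5, 3, 6, 5] → [5, 3, 6, 5, 8]
So `len(total)` = 5

Answer: 5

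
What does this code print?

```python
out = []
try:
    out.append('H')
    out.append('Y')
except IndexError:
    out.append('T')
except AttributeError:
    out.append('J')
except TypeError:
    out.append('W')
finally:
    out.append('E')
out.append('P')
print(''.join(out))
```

Execution trace: 'H' (try body) → 'Y' (try body, no exception) → 'E' (finally) → 'P' (after the try/except). Output: HYEP

Answer: HYEP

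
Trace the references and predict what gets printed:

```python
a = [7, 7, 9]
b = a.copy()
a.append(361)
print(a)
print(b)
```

Key concept: list.copy() creates independent copy.
Step by step:
`a = [7, 7, 9]` → a = [7, 7, 9]
`b = a.copy()` → b = [7, 7, 9]
`a.append(361)` → a = [7, 7, 9, 361]
`print(a)` → prints [7, 7, 9, 361]
`print(b)` → prints [7, 7, 9]

Answer:
[7, 7, 9, 361]
[7, 7, 9]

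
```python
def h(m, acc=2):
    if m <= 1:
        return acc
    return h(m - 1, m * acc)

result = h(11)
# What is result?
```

Accumulator trace (n, acc): (11, 2) -> (10, 22) -> (9, 220) -> (8, 1980) -> (7, 15840) -> (6, 110880) -> (5, 665280) -> (4, 3326400) -> (3, 13305600) -> (2, 39916800) -> (1, 79833600) -> return 79833600

Answer: 79833600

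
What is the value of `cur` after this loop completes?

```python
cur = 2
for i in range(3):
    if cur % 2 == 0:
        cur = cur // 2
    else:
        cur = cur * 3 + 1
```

Collatz-style transformation from 2
`cur` takes the values: 2 → 1 → 4 → 2

Answer: 2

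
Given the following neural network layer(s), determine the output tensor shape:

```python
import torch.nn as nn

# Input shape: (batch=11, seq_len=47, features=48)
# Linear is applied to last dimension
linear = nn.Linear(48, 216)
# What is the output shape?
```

Input: (11, 47, 48) -> Output: (11, 47, 216)

Answer: (11, 47, 216)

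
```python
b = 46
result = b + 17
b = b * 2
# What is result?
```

Trace:
`b = 46` → b = 46
`result = b + 17` → result = 63
`b = b * 2` → b = 92
So result = 63

Answer: 63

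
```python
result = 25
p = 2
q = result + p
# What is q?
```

Trace:
`result = 25` → result = 25
`p = 2` → p = 2
`q = result + p` → q = 27
So q = 27

Answer: 27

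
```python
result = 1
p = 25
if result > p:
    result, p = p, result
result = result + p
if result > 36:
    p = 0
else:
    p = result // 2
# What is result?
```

Trace:
`result = 1` → result = 1
`p = 25` → p = 25
`if result > p: ...` → result > p is False → no variable changes
`result = result + p` → result = 26
`if result > 36: ...` → result > 36 is False, take else branch → p = 13
So result = 26

Answer: 26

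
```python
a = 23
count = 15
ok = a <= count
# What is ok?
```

Trace:
`a = 23` → a = 23
`count = 15` → count = 15
`ok = a <= count` → ok = False
So ok = False

Answer: False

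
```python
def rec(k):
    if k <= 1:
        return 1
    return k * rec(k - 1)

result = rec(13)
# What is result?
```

rec(13) = 13 * 12 * 11 * 10 * 9 * 8 * 7 * 6 * 5 * 4 * 3 * 2 * 1 = 6227020800

Answer: 6227020800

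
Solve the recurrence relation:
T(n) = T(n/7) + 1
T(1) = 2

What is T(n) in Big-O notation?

Each step divides n by 7 and adds 1. After log_7(n) steps we reach T(1)=2. So T(n) = 1·log_7(n) + 2 = O(log n).

Answer: O(log n)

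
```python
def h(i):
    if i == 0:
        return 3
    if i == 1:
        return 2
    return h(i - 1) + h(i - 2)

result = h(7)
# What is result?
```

Build up from base cases: h(0)=3, h(1)=2, h(2)=5, h(3)=7, h(4)=12, h(5)=19, h(6)=31, ..., h(7)=50

Answer: 50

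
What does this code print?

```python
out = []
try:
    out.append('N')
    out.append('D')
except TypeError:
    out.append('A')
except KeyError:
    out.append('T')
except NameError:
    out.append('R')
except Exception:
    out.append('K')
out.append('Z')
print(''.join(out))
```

Execution trace: 'N' (try body) → 'D' (try body, no exception) → 'Z' (after the try/except). Output: NDZ

Answer: NDZ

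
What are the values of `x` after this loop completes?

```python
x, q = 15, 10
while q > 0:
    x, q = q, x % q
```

GCD of 15 and 10
`x` takes the values: 15 → 10 → 5

Answer: 5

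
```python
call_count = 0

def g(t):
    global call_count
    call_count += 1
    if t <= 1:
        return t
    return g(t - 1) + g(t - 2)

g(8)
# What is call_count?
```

Calls(t) = 1 + Calls(t-1) + Calls(t-2); Calls(0)=Calls(1)=1. For t=8 this gives 67.

Answer: 67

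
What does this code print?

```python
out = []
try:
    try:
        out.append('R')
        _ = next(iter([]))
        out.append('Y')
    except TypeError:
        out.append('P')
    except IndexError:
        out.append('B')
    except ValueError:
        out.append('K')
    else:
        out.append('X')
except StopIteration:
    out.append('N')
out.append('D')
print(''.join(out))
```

Execution trace: 'R' (inner try body) → 'N' (outer except StopIteration) → 'D' (after the try/except). Output: RND

Answer: RND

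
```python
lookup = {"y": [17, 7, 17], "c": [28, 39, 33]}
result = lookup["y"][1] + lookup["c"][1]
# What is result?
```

Trace:
`lookup = {"y": [17, 7, 17], "c": [28, 39, 33]}` → lookup = {'y': [17, 7, 17], 'c': [28, 39, 33]}
`result = lookup["y"][1] + lookup["c"][1]` → result = 46
So result = 46

Answer: 46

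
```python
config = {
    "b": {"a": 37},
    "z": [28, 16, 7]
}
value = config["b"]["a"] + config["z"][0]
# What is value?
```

Trace:
`config = { ...` → config = {'b': {'a': 37}, 'z': [28, 16, 7]}
`value = config["b"]["a"] + config["z"][0]` → value = 65
So value = 65

Answer: 65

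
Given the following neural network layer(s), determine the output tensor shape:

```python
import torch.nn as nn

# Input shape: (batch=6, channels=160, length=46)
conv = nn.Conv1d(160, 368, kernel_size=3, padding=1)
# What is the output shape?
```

Input: (6, 160, 46) -> Output: (6, 368, 46)

Answer: (6, 368, 46)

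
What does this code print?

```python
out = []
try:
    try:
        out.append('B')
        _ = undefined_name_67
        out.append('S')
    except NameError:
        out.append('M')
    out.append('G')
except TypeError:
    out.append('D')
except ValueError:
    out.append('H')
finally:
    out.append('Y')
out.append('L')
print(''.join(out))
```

Execution trace: 'B' (inner try body) → 'M' (inner except NameError) → 'G' (try body, no exception) → 'Y' (finally) → 'L' (after the try/except). Output: BMGYL

Answer: BMGYL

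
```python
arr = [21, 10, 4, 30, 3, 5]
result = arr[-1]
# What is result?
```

Trace:
`arr = [21, 10, 4, 30, 3, 5]` → arr = [21, 10, 4, 30, 3, 5]
`result = arr[-1]` → result = 5
So result = 5

Answer: 5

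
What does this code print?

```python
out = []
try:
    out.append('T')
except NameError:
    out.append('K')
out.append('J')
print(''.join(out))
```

Execution trace: 'T' (try body, no exception) → 'J' (after the try/except). Output: TJ

Answer: TJ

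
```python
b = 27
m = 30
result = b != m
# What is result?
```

Trace:
`b = 27` → b = 27
`m = 30` → m = 30
`result = b != m` → result = True
So result = True

Answer: True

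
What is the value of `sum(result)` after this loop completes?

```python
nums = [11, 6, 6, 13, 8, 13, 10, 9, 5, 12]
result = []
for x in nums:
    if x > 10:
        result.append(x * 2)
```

Sum of doubled values > 10
`result` takes the values: [] → [22] → [22, 26] → [22, 26, 26] → [22, 26, 26, 24]
So `sum(result)` = 98

Answer: 98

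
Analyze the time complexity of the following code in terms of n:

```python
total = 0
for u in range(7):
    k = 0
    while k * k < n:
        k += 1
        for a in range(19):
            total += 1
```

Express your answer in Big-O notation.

Each loop level contributes: 1 × √n × 1. Multiplying the contributions gives O(√n).

Answer: O(√n)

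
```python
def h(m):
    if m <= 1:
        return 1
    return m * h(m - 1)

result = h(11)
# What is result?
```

h(11) = 11 * 10 * 9 * 8 * 7 * 6 * 5 * 4 * 3 * 2 * 1 = 39916800

Answer: 39916800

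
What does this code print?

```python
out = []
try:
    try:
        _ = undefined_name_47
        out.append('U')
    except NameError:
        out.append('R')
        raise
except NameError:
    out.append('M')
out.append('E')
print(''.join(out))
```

Execution trace: 'R' (inner except NameError) → 'M' (outer except NameError) → 'E' (after the try/except). Output: RME

Answer: RME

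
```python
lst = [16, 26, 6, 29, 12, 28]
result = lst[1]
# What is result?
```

Trace:
`lst = [16, 26, 6, 29, 12, 28]` → lst = [16, 26, 6, 29, 12, 28]
`result = lst[1]` → result = 26
So result = 26

Answer: 26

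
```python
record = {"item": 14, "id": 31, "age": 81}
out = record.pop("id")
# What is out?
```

Trace:
`record = {"item": 14, "id": 31, "age": 81}` → record = {'item': 14, 'id': 31, 'age': 81}
`out = record.pop("id")` → record = {'item': 14, 'age': 81}; out = 31
So out = 31

Answer: 31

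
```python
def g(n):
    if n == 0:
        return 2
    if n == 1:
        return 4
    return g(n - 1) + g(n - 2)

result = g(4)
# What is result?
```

Build up from base cases: g(0)=2, g(1)=4, g(2)=6, g(3)=10, g(4)=16

Answer: 16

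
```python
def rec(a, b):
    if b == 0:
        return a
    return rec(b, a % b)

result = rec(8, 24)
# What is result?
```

rec(8, 24) -> rec(24, 8) -> rec(8, 0) -> 8

Answer: 8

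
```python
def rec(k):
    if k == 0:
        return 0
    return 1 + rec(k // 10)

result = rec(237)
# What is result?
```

Count of digits of 237: 3

Answer: 3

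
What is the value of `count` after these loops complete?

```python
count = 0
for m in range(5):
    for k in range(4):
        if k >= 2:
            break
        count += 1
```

Inner breaks at 2, outer runs 5 times
`count` takes the values: 0 → 1 → 2 → 3 → 4 → 5 → 6 → 7 → 8 → 9 → 10

Answer: 10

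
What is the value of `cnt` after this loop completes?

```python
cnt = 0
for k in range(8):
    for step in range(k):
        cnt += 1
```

Triangle number: 0+1+2+...+7
`cnt` takes the values: 0 → 1 → 2 → 3 → 4 → 5 → 6 → 7 → 8 → 9 → 10 → 11 → 12 → 13 → 14 → 15 → 16 → 17 → 18 → 19 → 20 → 21 → 22 → 23 → 24 → 25 → 26 → 27 → 28

Answer: 28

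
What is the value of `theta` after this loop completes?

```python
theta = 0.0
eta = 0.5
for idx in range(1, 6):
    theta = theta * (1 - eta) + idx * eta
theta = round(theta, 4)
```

Moving average with lr=0.5
`theta` takes the values: 0.0 → 0.5 → 1.25 → 2.125 → 3.0625 → 4.03125 → 4.0312

Answer: 4.0312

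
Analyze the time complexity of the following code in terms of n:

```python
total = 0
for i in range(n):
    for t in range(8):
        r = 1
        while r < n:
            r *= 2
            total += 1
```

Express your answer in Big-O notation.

Each loop level contributes: n × 1 × log n. Multiplying the contributions gives O(n log n).

Answer: O(n log n)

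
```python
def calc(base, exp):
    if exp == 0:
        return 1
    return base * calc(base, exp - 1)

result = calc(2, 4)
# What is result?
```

calc(2, 4) = 2 * 2 * 2 * 2 = 16

Answer: 16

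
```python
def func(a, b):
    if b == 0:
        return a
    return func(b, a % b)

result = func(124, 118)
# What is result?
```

func(124, 118) -> func(118, 6) -> func(6, 4) -> func(4, 2) -> func(2, 0) -> 2

Answer: 2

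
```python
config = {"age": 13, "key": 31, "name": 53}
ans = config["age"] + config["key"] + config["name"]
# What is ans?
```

Trace:
`config = {"age": 13, "key": 31, "name": 53}` → config = {'age': 13, 'key': 31, 'name': 53}
`ans = config["age"] + config["key"] + config["name"]` → ans = 97
So ans = 97

Answer: 97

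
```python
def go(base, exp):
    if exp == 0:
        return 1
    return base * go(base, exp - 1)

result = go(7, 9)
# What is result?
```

go(7, 9) = 7 * 7 * 7 * 7 * 7 * 7 * 7 * 7 * 7 = 40353607

Answer: 40353607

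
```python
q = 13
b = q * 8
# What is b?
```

Trace:
`q = 13` → q = 13
`b = q * 8` → b = 104
So b = 104

Answer: 104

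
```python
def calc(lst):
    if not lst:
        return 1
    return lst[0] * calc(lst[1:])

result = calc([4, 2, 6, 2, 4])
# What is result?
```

Product over [4, 2, 6, 2, 4] = 4 * 2 * 6 * 2 * 4 = 384

Answer: 384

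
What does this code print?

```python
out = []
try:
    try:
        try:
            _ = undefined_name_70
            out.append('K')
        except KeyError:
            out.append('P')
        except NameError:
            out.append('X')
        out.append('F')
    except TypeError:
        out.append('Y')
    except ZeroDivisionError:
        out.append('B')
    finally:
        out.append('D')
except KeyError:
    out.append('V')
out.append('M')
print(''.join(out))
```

Execution trace: 'X' (inner except NameError) → 'F' (try body, no exception) → 'D' (finally) → 'M' (after the try/except). Output: XFDM

Answer: XFDM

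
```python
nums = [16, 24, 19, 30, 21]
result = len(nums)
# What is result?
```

Trace:
`nums = [16, 24, 19, 30, 21]` → nums = [16, 24, 19, 30, 21]
`result = len(nums)` → result = 5
So result = 5

Answer: 5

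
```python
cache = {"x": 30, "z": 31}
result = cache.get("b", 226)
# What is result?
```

Trace:
`cache = {"x": 30, "z": 31}` → cache = {'x': 30, 'z': 31}
`result = cache.get("b", 226)` → result = 226
So result = 226

Answer: 226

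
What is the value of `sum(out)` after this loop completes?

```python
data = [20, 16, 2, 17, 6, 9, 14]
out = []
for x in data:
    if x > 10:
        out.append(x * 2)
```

Sum of doubled values > 10
`out` takes the values: [] → [40] → [40, 32] → [40, 32, 34] → [40, 32, 34, 28]
So `sum(out)` = 134

Answer: 134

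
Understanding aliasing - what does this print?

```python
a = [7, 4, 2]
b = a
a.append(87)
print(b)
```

Key concept: basic list aliasing.
Step by step:
`a = [7, 4, 2]` → a = [7, 4, 2]
`b = a` → b = [7, 4, 2] (same object as a)
`a.append(87)` → a = [7, 4, 2, 87] (same object as b); b = [7, 4, 2, 87] (same object as a)
`print(b)` → prints [7, 4, 2, 87]

Answer: [7, 4, 2, 87]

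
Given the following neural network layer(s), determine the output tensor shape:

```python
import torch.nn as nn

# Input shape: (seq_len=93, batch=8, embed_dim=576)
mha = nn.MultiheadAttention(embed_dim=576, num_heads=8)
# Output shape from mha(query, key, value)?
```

Input: (93, 8, 576) -> Output: (93, 8, 576)

Answer: (93, 8, 576)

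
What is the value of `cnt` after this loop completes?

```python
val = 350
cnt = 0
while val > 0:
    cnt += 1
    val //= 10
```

Count digits by repeated division by 10
`cnt` takes the values: 0 → 1 → 2 → 3

Answer: 3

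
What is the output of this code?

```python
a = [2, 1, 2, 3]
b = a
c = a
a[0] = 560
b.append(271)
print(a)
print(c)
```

Key concept: multiple aliases.
Step by step:
`a = [2, 1, 2, 3]` → a = [2, 1, 2, 3]
`b = a` → b = [2, 1, 2, 3] (same object as a)
`c = a` → c = [2, 1, 2, 3] (same object as a, b)
`a[0] = 560` → a = [560, 1, 2, 3] (same object as b, c); b = [560, 1, 2, 3] (same object as a, c); c = [560, 1, 2, 3] (same object as a, b)
`b.append(271)` → a = [560, 1, 2, 3, 271] (same object as b, c); b = [560, 1, 2, 3, 271] (same object as a, c); c = [560, 1, 2, 3, 271] (same object as a, b)
`print(a)` → prints [560, 1, 2, 3, 271]
`print(c)` → prints [560, 1, 2, 3, 271]

Answer:
[560, 1, 2, 3, 271]
[560, 1, 2, 3, 271]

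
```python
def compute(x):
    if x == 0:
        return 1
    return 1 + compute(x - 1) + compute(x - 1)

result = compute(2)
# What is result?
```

compute(x) = 1 + 2·compute(x-1), compute(0)=1. Closed form: (1+1)·2^2 - 1 = 7.

Answer: 7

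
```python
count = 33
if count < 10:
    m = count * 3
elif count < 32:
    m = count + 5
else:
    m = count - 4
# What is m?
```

Trace:
`count = 33` → count = 33
`if count < 10: ...` → count < 10 is False, count < 32 is False, take else branch → m = 29
So m = 29

Answer: 29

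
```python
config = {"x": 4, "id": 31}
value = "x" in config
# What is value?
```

Trace:
`config = {"x": 4, "id": 31}` → config = {'x': 4, 'id': 31}
`value = "x" in config` → value = True
So value = True

Answer: True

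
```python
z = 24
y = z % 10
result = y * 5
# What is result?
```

Trace:
`z = 24` → z = 24
`y = z % 10` → y = 4
`result = y * 5` → result = 20
So result = 20

Answer: 20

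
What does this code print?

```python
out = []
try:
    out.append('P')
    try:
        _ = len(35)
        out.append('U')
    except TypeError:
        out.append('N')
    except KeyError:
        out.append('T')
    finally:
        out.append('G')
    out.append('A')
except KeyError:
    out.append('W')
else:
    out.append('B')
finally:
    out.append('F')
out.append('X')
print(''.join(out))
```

Execution trace: 'P' (try body) → 'N' (inner except TypeError) → 'G' (inner finally) → 'A' (try body, no exception) → 'B' (else) → 'F' (finally) → 'X' (after the try/except). Output: PNGABFX

Answer: PNGABFX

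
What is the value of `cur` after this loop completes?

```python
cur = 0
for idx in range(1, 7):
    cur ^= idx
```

XOR of 1 to 6
`cur` takes the values: 0 → 1 → 3 → 0 → 4 → 1 → 7

Answer: 7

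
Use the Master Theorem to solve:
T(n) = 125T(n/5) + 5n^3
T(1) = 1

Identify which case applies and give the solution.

a=125, b=5, f(n)=5n^3. log_5(125) = 3. Since c=3 = 3, Case 2 applies: T(n) = Θ(n^log_b(a) · log n) = O(n^3 log n).

Answer: O(n^3 log n) - Case 2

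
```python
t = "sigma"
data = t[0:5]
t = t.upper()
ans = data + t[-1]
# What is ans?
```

Trace:
`t = "sigma"` → t = 'sigma'
`data = t[0:5]` → data = 'sigma'
`t = t.upper()` → t = 'SIGMA'
`ans = data + t[-1]` → ans = 'sigmaA'
So ans = 'sigmaA'

Answer: 'sigmaA'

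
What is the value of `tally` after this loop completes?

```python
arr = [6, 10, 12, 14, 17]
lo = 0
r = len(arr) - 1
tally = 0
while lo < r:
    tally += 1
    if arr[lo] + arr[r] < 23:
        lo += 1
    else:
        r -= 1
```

Steps to find pair summing to 23
`tally` takes the values: 0 → 1 → 2 → 3 → 4

Answer: 4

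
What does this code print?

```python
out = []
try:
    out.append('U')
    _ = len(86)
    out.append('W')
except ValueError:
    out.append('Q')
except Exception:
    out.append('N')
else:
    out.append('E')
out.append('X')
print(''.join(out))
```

Execution trace: 'U' (try body) → 'N' (except Exception) → 'X' (after the try/except). Output: UNX

Answer: UNX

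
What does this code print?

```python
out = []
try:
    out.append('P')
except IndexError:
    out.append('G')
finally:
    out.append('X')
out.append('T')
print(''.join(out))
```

Execution trace: 'P' (try body, no exception) → 'X' (finally) → 'T' (after the try/except). Output: PXT

Answer: PXT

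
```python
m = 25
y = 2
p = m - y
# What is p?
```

Trace:
`m = 25` → m = 25
`y = 2` → y = 2
`p = m - y` → p = 23
So p = 23

Answer: 23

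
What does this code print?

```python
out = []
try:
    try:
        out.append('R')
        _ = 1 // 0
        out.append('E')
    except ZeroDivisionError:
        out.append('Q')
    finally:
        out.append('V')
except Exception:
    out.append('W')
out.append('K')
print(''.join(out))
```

Execution trace: 'R' (inner try body) → 'Q' (inner except ZeroDivisionError) → 'V' (inner finally) → 'K' (after the try/except). Output: RQVK

Answer: RQVK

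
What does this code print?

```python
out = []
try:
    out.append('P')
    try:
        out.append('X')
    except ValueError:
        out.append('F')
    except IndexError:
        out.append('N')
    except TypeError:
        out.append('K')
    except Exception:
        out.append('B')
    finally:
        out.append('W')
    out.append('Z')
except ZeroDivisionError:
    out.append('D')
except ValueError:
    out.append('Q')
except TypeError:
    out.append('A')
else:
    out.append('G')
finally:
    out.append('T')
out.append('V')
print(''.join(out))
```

Execution trace: 'P' (try body) → 'X' (inner try body, no exception) → 'W' (inner finally) → 'Z' (try body, no exception) → 'G' (else) → 'T' (finally) → 'V' (after the try/except). Output: PXWZGTV

Answer: PXWZGTV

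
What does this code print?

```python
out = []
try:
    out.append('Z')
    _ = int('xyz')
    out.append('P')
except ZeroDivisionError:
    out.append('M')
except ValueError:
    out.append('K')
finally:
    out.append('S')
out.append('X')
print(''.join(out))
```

Execution trace: 'Z' (try body) → 'K' (except ValueError) → 'S' (finally) → 'X' (after the try/except). Output: ZKSX

Answer: ZKSX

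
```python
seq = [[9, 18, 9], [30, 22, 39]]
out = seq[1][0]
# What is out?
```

Trace:
`seq = [[9, 18, 9], [30, 22, 39]]` → seq = [[9, 18, 9], [30, 22, 39]]
`out = seq[1][0]` → out = 30
So out = 30

Answer: 30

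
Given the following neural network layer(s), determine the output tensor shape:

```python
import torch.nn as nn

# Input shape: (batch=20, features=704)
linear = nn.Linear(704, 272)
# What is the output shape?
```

Input: (20, 704) -> Output: (20, 272)

Answer: (20, 272)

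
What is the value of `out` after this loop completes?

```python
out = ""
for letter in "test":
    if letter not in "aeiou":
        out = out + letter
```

Remove vowels from 'test'
`out` takes the values: "" → "t" → "ts" → "tst"

Answer: "tst"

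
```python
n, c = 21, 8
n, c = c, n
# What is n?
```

Trace:
`n, c = 21, 8` → n = 21; c = 8
`n, c = c, n` → n = 8; c = 21
So n = 8

Answer: 8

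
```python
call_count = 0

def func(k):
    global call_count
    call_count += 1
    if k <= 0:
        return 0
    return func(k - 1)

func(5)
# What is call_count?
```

Linear recursion stepping by 1: 6 calls from k=5 down to ≤0.

Answer: 6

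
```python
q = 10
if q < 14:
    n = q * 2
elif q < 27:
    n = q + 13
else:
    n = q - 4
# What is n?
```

Trace:
`q = 10` → q = 10
`if q < 14: ...` → q < 14 is True → n = 20
So n = 20

Answer: 20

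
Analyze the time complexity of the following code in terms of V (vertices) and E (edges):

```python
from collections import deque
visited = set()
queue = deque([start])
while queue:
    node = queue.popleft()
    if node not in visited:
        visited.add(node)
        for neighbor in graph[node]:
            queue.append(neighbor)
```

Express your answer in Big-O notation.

This is Breadth-first search on a graph. Time complexity: O(V + E).

Answer: O(V + E)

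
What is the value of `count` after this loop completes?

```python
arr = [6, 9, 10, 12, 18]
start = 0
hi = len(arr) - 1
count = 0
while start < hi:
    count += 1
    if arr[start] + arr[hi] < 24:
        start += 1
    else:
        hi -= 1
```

Steps to find pair summing to 24
`count` takes the values: 0 → 1 → 2 → 3 → 4

Answer: 4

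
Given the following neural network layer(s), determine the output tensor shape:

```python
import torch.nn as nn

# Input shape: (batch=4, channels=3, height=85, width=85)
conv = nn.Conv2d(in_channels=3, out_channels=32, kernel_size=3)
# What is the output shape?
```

Input: (4, 3, 85, 85) -> Output: (4, 32, 83, 83)

Answer: (4, 32, 83, 83)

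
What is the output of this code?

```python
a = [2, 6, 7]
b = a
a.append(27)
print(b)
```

Key concept: basic list aliasing.
Step by step:
`a = [2, 6, 7]` → a = [2, 6, 7]
`b = a` → b = [2, 6, 7] (same object as a)
`a.append(27)` → a = [2, 6, 7, 27] (same object as b); b = [2, 6, 7, 27] (same object as a)
`print(b)` → prints [2, 6, 7, 27]

Answer: [2, 6, 7, 27]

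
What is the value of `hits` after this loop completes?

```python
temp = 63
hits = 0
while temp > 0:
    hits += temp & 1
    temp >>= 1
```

Count set bits in 63 (binary: 0b111111)
`hits` takes the values: 0 → 1 → 2 → 3 → 4 → 5 → 6

Answer: 6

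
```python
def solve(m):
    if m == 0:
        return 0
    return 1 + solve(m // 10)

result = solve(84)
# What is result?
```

Count of digits of 84: 2

Answer: 2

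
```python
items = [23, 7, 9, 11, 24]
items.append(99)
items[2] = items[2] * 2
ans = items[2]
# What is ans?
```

Trace:
`items = [23, 7, 9, 11, 24]` → items = [23, 7, 9, 11, 24]
`items.append(99)` → items = [23, 7, 9, 11, 24, 99]
`items[2] = items[2] * 2` → items = [23, 7, 18, 11, 24, 99]
`ans = items[2]` → ans = 18
So ans = 18

Answer: 18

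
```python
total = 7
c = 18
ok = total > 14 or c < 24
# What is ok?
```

Trace:
`total = 7` → total = 7
`c = 18` → c = 18
`ok = total > 14 or c < 24` → ok = True
So ok = True

Answer: True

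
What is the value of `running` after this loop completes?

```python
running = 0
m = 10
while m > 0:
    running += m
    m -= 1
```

Sum 10 down to 1
`running` takes the values: 0 → 10 → 19 → 27 → 34 → 40 → 45 → 49 → 52 → 54 → 55

Answer: 55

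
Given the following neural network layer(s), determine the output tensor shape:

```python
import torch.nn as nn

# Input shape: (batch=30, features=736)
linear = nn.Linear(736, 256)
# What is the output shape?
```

Input: (30, 736) -> Output: (30, 256)

Answer: (30, 256)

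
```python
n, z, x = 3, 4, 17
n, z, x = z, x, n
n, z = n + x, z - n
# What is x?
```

Trace:
`n, z, x = 3, 4, 17` → n = 3; z = 4; x = 17
`n, z, x = z, x, n` → n = 4; z = 17; x = 3
`n, z = n + x, z - n` → n = 7; z = 13
So x = 3

Answer: 3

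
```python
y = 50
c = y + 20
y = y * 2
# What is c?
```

Trace:
`y = 50` → y = 50
`c = y + 20` → c = 70
`y = y * 2` → y = 100
So c = 70

Answer: 70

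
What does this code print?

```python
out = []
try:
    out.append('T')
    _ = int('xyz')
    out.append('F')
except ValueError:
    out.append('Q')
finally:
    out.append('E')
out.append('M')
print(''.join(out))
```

Execution trace: 'T' (try body) → 'Q' (except ValueError) → 'E' (finally) → 'M' (after the try/except). Output: TQEM

Answer: TQEM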